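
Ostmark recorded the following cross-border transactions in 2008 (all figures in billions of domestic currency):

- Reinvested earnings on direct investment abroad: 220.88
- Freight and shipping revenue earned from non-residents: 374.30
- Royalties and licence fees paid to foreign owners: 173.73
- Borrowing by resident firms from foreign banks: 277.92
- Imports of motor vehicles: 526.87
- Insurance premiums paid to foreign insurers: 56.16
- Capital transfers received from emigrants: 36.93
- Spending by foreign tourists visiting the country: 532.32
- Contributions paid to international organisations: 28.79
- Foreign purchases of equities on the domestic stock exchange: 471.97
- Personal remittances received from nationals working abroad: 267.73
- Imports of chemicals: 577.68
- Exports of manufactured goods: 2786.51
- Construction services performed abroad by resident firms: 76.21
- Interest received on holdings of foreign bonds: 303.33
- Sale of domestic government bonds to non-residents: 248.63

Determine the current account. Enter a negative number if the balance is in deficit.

Goods: -526.87 - 577.68 + 2786.51 = 1681.96
Services: 532.32 + 374.30 - 173.73 - 56.16 + 76.21 = 752.94
Primary income: 220.88 + 303.33 = 524.21
Secondary income: 267.73 - 28.79 = 238.94
Current account = 1681.96 + 752.94 + 524.21 + 238.94 = 3198.05
(Excluded from the current account — financial account: borrowing by resident firms from foreign banks 277.92, foreign purchases of equities on the domestic stock exchange 471.97, sale of domestic government bonds to non-residents 248.63; capital account: capital transfers received from emigrants 36.93.)

3198.05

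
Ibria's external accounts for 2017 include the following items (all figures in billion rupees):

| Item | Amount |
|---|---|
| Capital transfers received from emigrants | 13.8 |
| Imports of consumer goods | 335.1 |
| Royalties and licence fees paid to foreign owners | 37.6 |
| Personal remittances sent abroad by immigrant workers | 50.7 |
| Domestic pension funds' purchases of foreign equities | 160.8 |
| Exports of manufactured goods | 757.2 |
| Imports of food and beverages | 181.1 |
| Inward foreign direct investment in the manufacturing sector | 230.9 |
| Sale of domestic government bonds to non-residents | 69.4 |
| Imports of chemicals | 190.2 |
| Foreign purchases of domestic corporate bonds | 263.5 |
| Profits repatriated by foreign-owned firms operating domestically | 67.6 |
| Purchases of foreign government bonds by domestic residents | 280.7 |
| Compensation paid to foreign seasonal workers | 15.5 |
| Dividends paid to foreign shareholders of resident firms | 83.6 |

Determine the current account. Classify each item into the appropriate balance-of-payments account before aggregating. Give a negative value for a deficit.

Goods: -181.1 - 335.1 - 190.2 + 757.2 = 50.8
Services: -37.6
Primary income: -15.5 - 83.6 - 67.6 = -166.7
Secondary income: -50.7
Current account = 50.8 + (-37.6) + (-166.7) + (-50.7) = -204.2
(Excluded from the current account — capital account: capital transfers received from emigrants 13.8; financial account: domestic pension funds' purchases of foreign equities 160.8, inward foreign direct investment in the manufacturing sector 230.9, sale of domestic government bonds to non-residents 69.4, foreign purchases of domestic corporate bonds 263.5, purchases of foreign government bonds by domestic residents 280.7.)

-204.2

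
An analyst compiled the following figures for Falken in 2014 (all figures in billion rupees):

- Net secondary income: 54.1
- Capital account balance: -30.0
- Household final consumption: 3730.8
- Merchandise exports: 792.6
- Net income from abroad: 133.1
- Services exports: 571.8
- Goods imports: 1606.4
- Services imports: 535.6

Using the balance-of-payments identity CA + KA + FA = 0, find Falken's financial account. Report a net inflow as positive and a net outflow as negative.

620.4

Goods balance = 792.6 - 1606.4 = -813.8
Services balance = 571.8 - 535.6 = 36.2
Trade balance (goods + services) = -813.8 + 36.2 = -777.6
Net primary income = 133.1
Net secondary income = 54.1
Current account = -777.6 + 133.1 + 54.1 = -590.4
Financial account = -(-590.4 + (-30.0)) = 620.4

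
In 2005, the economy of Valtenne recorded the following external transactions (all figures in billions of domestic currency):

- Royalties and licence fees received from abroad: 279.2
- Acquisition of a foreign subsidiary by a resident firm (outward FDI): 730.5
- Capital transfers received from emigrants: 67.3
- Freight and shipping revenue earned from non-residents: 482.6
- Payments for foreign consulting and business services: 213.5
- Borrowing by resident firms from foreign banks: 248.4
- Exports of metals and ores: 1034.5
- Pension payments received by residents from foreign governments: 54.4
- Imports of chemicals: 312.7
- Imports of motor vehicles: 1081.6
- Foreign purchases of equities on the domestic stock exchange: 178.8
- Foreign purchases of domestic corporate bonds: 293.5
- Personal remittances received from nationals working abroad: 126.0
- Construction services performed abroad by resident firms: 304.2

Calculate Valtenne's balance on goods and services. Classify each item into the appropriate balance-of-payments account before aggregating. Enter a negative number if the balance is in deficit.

492.7

Goods: -312.7 - 1081.6 + 1034.5 = -359.8
Services: 304.2 + 482.6 + 279.2 - 213.5 = 852.5
Trade balance = -359.8 + 852.5 = 492.7
(Excluded from the trade balance — financial account: acquisition of a foreign subsidiary by a resident firm (outward FDI) 730.5, borrowing by resident firms from foreign banks 248.4, foreign purchases of equities on the domestic stock exchange 178.8, foreign purchases of domestic corporate bonds 293.5; capital account: capital transfers received from emigrants 67.3; secondary income: pension payments received by residents from foreign governments 54.4, personal remittances received from nationals working abroad 126.0.)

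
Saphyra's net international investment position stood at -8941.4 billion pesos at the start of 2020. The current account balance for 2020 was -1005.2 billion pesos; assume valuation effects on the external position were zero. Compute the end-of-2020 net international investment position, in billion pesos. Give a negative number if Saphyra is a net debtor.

-9946.6

With no valuation effects, change in NIIP = current account = -1005.2
End-of-year NIIP = -8941.4 + (-1005.2) = -9946.6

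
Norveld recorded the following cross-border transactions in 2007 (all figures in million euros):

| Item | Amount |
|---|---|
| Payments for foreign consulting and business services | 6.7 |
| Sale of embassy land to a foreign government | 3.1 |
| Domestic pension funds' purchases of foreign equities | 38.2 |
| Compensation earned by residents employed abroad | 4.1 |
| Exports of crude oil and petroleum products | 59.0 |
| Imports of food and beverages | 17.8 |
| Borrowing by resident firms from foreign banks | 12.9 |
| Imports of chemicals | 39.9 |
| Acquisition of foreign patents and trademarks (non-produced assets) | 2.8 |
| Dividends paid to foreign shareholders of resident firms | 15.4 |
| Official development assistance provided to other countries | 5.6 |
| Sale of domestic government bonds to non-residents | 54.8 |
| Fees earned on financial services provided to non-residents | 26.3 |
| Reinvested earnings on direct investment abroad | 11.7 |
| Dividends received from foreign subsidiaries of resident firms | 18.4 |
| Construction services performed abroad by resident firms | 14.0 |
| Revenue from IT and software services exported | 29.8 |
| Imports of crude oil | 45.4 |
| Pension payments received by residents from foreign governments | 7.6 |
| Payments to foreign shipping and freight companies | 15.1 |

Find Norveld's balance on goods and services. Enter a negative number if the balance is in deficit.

4.2

Goods: 59.0 - 17.8 - 45.4 - 39.9 = -44.1
Services: 29.8 + 14.0 - 15.1 - 6.7 + 26.3 = 48.3
Trade balance = -44.1 + 48.3 = 4.2
(Excluded from the trade balance — capital account: sale of embassy land to a foreign government 3.1, acquisition of foreign patents and trademarks (non-produced assets) 2.8; financial account: domestic pension funds' purchases of foreign equities 38.2, borrowing by resident firms from foreign banks 12.9, sale of domestic government bonds to non-residents 54.8; primary income: compensation earned by residents employed abroad 4.1, dividends paid to foreign shareholders of resident firms 15.4, reinvested earnings on direct investment abroad 11.7, dividends received from foreign subsidiaries of resident firms 18.4; secondary income: official development assistance provided to other countries 5.6, pension payments received by residents from foreign governments 7.6.)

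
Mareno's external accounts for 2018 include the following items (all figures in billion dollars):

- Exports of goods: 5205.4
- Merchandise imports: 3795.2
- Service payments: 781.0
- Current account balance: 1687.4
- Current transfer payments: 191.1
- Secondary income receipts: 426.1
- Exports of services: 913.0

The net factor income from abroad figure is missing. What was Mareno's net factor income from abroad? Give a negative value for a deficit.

-89.8

Current account = goods balance + services balance + net primary income + net secondary income
Sum of the known components = 1777.2
Net factor income from abroad = CA - (known components) = 1687.4 - 1777.2 = -89.8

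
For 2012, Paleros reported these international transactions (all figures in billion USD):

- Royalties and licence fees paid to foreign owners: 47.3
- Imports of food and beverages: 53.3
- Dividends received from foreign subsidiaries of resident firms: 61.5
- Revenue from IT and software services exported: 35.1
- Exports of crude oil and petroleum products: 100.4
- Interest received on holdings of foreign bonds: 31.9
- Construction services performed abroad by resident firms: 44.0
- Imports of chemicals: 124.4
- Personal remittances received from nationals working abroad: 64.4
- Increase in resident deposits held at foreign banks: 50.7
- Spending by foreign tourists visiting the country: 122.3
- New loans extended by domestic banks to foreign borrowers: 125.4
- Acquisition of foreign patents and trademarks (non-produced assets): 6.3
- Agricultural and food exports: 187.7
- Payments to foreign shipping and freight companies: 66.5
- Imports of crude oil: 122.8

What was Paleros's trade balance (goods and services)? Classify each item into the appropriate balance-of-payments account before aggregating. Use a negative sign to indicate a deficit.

Goods: -122.8 + 100.4 + 187.7 - 124.4 - 53.3 = -12.4
Services: -47.3 + 122.3 + 44.0 - 66.5 + 35.1 = 87.6
Trade balance = -12.4 + 87.6 = 75.2
(Excluded from the trade balance — primary income: dividends received from foreign subsidiaries of resident firms 61.5, interest received on holdings of foreign bonds 31.9; secondary income: personal remittances received from nationals working abroad 64.4; financial account: increase in resident deposits held at foreign banks 50.7, new loans extended by domestic banks to foreign borrowers 125.4; capital account: acquisition of foreign patents and trademarks (non-produced assets) 6.3.)

75.2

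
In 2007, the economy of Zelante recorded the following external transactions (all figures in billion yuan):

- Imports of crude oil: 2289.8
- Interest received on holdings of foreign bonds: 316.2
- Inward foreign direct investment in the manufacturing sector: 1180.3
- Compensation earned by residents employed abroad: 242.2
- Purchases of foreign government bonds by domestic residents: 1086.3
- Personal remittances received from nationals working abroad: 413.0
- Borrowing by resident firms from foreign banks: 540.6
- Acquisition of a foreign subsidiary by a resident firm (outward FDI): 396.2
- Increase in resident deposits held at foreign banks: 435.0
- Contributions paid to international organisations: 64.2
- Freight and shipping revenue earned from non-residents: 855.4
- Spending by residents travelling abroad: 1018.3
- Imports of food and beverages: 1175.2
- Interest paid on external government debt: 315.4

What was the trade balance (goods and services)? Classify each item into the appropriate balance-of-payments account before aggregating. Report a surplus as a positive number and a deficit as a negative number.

Goods: -1175.2 - 2289.8 = -3465.0
Services: 855.4 - 1018.3 = -162.9
Trade balance = -3465.0 + (-162.9) = -3627.9
(Excluded from the trade balance — primary income: interest received on holdings of foreign bonds 316.2, compensation earned by residents employed abroad 242.2, interest paid on external government debt 315.4; financial account: inward foreign direct investment in the manufacturing sector 1180.3, purchases of foreign government bonds by domestic residents 1086.3, borrowing by resident firms from foreign banks 540.6, acquisition of a foreign subsidiary by a resident firm (outward FDI) 396.2, increase in resident deposits held at foreign banks 435.0; secondary income: personal remittances received from nationals working abroad 413.0, contributions paid to international organisations 64.2.)

-3627.9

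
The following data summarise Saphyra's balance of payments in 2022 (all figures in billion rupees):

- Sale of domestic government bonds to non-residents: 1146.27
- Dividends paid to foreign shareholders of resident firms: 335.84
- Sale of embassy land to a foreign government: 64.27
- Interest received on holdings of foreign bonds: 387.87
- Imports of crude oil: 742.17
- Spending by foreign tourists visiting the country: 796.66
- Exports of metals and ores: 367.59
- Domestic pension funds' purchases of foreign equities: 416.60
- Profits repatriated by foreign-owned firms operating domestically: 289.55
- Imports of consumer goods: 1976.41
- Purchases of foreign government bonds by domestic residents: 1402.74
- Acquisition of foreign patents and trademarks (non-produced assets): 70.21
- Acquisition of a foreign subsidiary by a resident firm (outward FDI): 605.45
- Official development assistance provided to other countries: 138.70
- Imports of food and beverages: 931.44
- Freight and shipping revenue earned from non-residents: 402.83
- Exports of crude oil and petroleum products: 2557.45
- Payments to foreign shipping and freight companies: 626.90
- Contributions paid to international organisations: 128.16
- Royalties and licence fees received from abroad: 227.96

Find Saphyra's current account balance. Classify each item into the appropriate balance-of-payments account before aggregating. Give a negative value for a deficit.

Goods: -1976.41 + 2557.45 - 931.44 + 367.59 - 742.17 = -724.98
Services: 227.96 + 402.83 - 626.90 + 796.66 = 800.55
Primary income: 387.87 - 335.84 - 289.55 = -237.52
Secondary income: -138.70 - 128.16 = -266.86
Current account = (-724.98) + 800.55 + (-237.52) + (-266.86) = -428.81
(Excluded from the current account — financial account: sale of domestic government bonds to non-residents 1146.27, domestic pension funds' purchases of foreign equities 416.60, purchases of foreign government bonds by domestic residents 1402.74, acquisition of a foreign subsidiary by a resident firm (outward FDI) 605.45; capital account: sale of embassy land to a foreign government 64.27, acquisition of foreign patents and trademarks (non-produced assets) 70.21.)

-428.81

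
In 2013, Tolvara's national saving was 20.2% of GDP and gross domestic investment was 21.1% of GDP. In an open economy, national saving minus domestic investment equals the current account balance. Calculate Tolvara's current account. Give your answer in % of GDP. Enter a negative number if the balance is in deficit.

CA = S - I = 20.2 - 21.1 = -0.9

-0.9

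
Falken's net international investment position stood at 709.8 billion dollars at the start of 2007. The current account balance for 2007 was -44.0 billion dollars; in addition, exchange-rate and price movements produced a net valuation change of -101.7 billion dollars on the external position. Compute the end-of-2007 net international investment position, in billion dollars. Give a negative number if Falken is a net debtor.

Change in NIIP = current account + net valuation change = -44.0 + (-101.7) = -145.7
End-of-year NIIP = 709.8 + (-145.7) = 564.1

564.1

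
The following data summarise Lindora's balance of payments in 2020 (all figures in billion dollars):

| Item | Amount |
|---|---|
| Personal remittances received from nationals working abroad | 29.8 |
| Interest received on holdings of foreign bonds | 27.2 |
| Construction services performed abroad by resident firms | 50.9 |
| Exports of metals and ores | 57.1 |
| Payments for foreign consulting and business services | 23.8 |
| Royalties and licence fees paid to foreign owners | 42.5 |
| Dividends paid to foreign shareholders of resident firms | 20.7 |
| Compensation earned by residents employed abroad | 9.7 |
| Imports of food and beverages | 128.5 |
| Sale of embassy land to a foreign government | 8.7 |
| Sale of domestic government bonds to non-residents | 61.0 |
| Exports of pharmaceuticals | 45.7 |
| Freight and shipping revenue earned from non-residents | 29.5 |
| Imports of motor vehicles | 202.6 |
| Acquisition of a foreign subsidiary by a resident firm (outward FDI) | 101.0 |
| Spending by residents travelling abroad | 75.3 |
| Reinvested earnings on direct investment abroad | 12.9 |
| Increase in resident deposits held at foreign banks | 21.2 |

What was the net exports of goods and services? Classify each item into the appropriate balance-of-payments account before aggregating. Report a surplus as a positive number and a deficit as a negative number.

-289.5

Goods: -202.6 - 128.5 + 57.1 + 45.7 = -228.3
Services: -23.8 + 50.9 + 29.5 - 42.5 - 75.3 = -61.2
Trade balance = -228.3 + (-61.2) = -289.5
(Excluded from the trade balance — secondary income: personal remittances received from nationals working abroad 29.8; primary income: interest received on holdings of foreign bonds 27.2, dividends paid to foreign shareholders of resident firms 20.7, compensation earned by residents employed abroad 9.7, reinvested earnings on direct investment abroad 12.9; capital account: sale of embassy land to a foreign government 8.7; financial account: sale of domestic government bonds to non-residents 61.0, acquisition of a foreign subsidiary by a resident firm (outward FDI) 101.0, increase in resident deposits held at foreign banks 21.2.)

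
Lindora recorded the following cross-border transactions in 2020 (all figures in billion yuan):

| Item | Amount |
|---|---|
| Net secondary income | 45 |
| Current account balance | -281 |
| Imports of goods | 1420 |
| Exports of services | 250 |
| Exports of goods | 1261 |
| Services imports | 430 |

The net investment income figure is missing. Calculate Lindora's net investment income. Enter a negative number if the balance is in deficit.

Current account = goods balance + services balance + net primary income + net secondary income
Sum of the known components = -294
Net investment income = CA - (known components) = -281 - (-294) = 13

13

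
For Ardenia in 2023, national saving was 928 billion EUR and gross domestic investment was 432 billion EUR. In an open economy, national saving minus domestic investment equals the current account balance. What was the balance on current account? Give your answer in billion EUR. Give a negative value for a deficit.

CA = S - I = 928 - 432 = 496

496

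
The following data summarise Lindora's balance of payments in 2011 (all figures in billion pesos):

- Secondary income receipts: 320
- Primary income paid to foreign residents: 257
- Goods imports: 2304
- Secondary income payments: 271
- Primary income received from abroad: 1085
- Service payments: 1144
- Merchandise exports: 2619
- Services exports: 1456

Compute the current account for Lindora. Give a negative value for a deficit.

1504

Goods balance = 2619 - 2304 = 315
Services balance = 1456 - 1144 = 312
Trade balance (goods + services) = 315 + 312 = 627
Net primary income = 1085 - 257 = 828
Net secondary income = 320 - 271 = 49
Current account = 627 + 828 + 49 = 1504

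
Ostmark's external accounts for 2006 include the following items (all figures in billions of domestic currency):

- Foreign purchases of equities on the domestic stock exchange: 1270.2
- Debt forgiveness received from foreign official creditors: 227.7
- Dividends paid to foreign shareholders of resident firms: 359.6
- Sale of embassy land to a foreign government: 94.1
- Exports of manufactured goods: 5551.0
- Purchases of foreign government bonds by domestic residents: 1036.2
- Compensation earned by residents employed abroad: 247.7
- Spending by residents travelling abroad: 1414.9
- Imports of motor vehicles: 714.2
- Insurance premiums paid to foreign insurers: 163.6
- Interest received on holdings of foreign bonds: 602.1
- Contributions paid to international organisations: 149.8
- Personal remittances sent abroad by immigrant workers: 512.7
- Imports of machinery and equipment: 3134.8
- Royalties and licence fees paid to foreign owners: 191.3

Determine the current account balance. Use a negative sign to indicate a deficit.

Goods: -3134.8 - 714.2 + 5551.0 = 1702.0
Services: -191.3 - 163.6 - 1414.9 = -1769.8
Primary income: 602.1 + 247.7 - 359.6 = 490.2
Secondary income: -512.7 - 149.8 = -662.5
Current account = 1702.0 + (-1769.8) + 490.2 + (-662.5) = -240.1
(Excluded from the current account — financial account: foreign purchases of equities on the domestic stock exchange 1270.2, purchases of foreign government bonds by domestic residents 1036.2; capital account: debt forgiveness received from foreign official creditors 227.7, sale of embassy land to a foreign government 94.1.)

-240.1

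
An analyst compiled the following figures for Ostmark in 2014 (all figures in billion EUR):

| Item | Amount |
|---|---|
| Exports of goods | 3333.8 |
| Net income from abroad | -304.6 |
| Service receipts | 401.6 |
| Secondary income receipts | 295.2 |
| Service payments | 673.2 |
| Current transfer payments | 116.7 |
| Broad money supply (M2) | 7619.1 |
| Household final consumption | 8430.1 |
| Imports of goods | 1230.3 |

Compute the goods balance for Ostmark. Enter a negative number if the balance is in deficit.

2103.5

Goods balance = 3333.8 - 1230.3 = 2103.5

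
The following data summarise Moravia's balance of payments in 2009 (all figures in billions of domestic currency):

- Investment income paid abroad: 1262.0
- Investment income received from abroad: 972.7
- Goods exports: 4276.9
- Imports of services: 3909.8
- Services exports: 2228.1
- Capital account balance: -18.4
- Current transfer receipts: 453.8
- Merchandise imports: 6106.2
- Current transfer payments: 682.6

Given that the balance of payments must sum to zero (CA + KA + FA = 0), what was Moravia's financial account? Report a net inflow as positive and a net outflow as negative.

4047.5

Goods balance = 4276.9 - 6106.2 = -1829.3
Services balance = 2228.1 - 3909.8 = -1681.7
Trade balance (goods + services) = -1829.3 + (-1681.7) = -3511.0
Net primary income = 972.7 - 1262.0 = -289.3
Net secondary income = 453.8 - 682.6 = -228.8
Current account = -3511.0 + (-289.3) + (-228.8) = -4029.1
Financial account = -(-4029.1 + (-18.4)) = 4047.5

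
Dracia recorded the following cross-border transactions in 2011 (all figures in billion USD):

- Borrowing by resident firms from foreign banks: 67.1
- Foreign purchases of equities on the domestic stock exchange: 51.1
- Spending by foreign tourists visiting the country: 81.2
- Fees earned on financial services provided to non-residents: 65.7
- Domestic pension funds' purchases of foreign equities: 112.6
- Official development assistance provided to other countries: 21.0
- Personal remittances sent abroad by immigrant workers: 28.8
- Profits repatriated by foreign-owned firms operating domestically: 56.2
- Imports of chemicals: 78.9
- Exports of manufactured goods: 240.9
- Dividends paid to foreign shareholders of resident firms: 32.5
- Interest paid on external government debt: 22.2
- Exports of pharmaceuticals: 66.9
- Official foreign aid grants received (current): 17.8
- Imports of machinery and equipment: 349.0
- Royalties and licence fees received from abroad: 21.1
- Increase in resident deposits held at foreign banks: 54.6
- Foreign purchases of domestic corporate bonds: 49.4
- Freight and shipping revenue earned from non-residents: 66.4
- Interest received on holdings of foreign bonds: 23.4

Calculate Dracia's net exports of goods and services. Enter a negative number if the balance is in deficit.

Goods: -349.0 + 240.9 + 66.9 - 78.9 = -120.1
Services: 81.2 + 66.4 + 21.1 + 65.7 = 234.4
Trade balance = -120.1 + 234.4 = 114.3
(Excluded from the trade balance — financial account: borrowing by resident firms from foreign banks 67.1, foreign purchases of equities on the domestic stock exchange 51.1, domestic pension funds' purchases of foreign equities 112.6, increase in resident deposits held at foreign banks 54.6, foreign purchases of domestic corporate bonds 49.4; secondary income: official development assistance provided to other countries 21.0, personal remittances sent abroad by immigrant workers 28.8, official foreign aid grants received (current) 17.8; primary income: profits repatriated by foreign-owned firms operating domestically 56.2, dividends paid to foreign shareholders of resident firms 32.5, interest paid on external government debt 22.2, interest received on holdings of foreign bonds 23.4.)

114.3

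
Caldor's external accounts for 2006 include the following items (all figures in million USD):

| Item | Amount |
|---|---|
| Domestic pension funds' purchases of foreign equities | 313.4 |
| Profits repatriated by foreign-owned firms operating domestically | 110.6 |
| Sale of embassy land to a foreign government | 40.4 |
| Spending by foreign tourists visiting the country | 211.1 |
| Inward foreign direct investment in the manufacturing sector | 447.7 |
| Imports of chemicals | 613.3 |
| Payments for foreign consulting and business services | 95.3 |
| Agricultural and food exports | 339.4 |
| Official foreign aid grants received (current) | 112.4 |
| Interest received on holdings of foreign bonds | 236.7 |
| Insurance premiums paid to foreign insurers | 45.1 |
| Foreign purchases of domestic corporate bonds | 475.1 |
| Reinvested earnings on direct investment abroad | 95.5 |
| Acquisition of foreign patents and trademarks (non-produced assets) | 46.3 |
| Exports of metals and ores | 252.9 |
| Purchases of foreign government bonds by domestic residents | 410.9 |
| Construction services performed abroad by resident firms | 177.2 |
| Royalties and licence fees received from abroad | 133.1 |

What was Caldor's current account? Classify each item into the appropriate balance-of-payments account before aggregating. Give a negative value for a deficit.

694.0

Goods: -613.3 + 252.9 + 339.4 = -21.0
Services: -95.3 - 45.1 + 211.1 + 133.1 + 177.2 = 381.0
Primary income: 95.5 + 236.7 - 110.6 = 221.6
Secondary income: 112.4
Current account = (-21.0) + 381.0 + 221.6 + 112.4 = 694.0
(Excluded from the current account — financial account: domestic pension funds' purchases of foreign equities 313.4, inward foreign direct investment in the manufacturing sector 447.7, foreign purchases of domestic corporate bonds 475.1, purchases of foreign government bonds by domestic residents 410.9; capital account: sale of embassy land to a foreign government 40.4, acquisition of foreign patents and trademarks (non-produced assets) 46.3.)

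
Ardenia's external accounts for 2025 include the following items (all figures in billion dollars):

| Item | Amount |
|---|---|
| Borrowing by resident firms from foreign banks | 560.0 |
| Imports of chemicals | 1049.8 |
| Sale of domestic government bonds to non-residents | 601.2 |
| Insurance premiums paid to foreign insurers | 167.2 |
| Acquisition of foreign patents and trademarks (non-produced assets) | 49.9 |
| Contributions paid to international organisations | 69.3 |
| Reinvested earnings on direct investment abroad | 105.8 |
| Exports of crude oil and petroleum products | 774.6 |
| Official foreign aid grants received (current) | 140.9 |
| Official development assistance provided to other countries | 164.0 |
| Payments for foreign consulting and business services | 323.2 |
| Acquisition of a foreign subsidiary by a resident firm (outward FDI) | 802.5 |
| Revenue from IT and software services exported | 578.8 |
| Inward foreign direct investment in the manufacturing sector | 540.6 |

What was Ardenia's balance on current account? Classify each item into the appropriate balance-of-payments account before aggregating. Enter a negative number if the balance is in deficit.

-173.4

Goods: -1049.8 + 774.6 = -275.2
Services: 578.8 - 167.2 - 323.2 = 88.4
Primary income: 105.8
Secondary income: -164.0 + 140.9 - 69.3 = -92.4
Current account = (-275.2) + 88.4 + 105.8 + (-92.4) = -173.4
(Excluded from the current account — financial account: borrowing by resident firms from foreign banks 560.0, sale of domestic government bonds to non-residents 601.2, acquisition of a foreign subsidiary by a resident firm (outward FDI) 802.5, inward foreign direct investment in the manufacturing sector 540.6; capital account: acquisition of foreign patents and trademarks (non-produced assets) 49.9.)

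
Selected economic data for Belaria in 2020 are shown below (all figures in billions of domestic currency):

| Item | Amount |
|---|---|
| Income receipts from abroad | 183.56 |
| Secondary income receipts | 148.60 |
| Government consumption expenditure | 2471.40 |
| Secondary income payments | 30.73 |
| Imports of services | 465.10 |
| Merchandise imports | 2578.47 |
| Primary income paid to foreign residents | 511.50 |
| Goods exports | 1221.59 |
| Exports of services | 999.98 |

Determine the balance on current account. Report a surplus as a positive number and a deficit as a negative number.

Goods balance = 1221.59 - 2578.47 = -1356.88
Services balance = 999.98 - 465.10 = 534.88
Trade balance (goods + services) = -1356.88 + 534.88 = -822.00
Net primary income = 183.56 - 511.50 = -327.94
Net secondary income = 148.60 - 30.73 = 117.87
Current account = -822.00 + (-327.94) + 117.87 = -1032.07

-1032.07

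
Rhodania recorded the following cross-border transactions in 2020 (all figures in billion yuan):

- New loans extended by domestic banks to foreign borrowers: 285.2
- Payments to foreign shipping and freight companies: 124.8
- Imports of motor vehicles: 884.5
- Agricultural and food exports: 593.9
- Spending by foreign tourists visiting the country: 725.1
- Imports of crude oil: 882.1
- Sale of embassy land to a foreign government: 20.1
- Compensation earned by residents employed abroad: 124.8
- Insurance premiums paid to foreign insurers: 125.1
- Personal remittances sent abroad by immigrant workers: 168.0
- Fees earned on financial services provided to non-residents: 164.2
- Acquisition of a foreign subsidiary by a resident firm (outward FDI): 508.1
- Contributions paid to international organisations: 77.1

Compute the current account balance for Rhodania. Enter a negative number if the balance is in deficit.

-653.6

Goods: -882.1 + 593.9 - 884.5 = -1172.7
Services: 725.1 - 124.8 + 164.2 - 125.1 = 639.4
Primary income: 124.8
Secondary income: -168.0 - 77.1 = -245.1
Current account = (-1172.7) + 639.4 + 124.8 + (-245.1) = -653.6
(Excluded from the current account — financial account: new loans extended by domestic banks to foreign borrowers 285.2, acquisition of a foreign subsidiary by a resident firm (outward FDI) 508.1; capital account: sale of embassy land to a foreign government 20.1.)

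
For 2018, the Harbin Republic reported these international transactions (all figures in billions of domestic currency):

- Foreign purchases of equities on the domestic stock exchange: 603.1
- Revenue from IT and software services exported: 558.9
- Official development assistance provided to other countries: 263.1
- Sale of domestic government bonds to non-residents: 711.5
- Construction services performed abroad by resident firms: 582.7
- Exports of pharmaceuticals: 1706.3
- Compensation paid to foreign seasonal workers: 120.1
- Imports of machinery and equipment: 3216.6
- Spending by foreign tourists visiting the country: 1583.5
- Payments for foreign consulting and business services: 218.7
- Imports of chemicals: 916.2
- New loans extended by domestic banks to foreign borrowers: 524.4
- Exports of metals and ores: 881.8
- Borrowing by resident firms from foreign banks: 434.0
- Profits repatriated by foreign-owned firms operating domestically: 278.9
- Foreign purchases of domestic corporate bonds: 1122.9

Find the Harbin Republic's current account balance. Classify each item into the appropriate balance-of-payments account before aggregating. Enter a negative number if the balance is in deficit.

Goods: -916.2 + 881.8 - 3216.6 + 1706.3 = -1544.7
Services: 582.7 + 558.9 - 218.7 + 1583.5 = 2506.4
Primary income: -278.9 - 120.1 = -399.0
Secondary income: -263.1
Current account = (-1544.7) + 2506.4 + (-399.0) + (-263.1) = 299.6
(Excluded from the current account — financial account: foreign purchases of equities on the domestic stock exchange 603.1, sale of domestic government bonds to non-residents 711.5, new loans extended by domestic banks to foreign borrowers 524.4, borrowing by resident firms from foreign banks 434.0, foreign purchases of domestic corporate bonds 1122.9.)

299.6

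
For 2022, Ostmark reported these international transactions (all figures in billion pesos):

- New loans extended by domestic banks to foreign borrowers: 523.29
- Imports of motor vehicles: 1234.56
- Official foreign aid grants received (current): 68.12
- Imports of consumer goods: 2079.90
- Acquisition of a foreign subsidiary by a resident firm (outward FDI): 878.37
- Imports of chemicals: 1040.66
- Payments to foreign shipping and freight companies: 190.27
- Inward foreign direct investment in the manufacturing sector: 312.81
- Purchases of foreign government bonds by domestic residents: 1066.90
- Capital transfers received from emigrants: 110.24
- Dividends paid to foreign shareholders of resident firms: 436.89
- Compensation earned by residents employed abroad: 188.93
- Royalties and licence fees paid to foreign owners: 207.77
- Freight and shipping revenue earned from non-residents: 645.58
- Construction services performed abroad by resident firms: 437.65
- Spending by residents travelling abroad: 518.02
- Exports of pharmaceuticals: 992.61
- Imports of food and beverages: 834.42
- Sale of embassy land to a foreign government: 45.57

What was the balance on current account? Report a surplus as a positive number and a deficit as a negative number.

-4209.60

Goods: -834.42 + 992.61 - 2079.90 - 1040.66 - 1234.56 = -4196.93
Services: 437.65 + 645.58 - 190.27 - 518.02 - 207.77 = 167.17
Primary income: -436.89 + 188.93 = -247.96
Secondary income: 68.12
Current account = (-4196.93) + 167.17 + (-247.96) + 68.12 = -4209.60
(Excluded from the current account — financial account: new loans extended by domestic banks to foreign borrowers 523.29, acquisition of a foreign subsidiary by a resident firm (outward FDI) 878.37, inward foreign direct investment in the manufacturing sector 312.81, purchases of foreign government bonds by domestic residents 1066.90; capital account: capital transfers received from emigrants 110.24, sale of embassy land to a foreign government 45.57.)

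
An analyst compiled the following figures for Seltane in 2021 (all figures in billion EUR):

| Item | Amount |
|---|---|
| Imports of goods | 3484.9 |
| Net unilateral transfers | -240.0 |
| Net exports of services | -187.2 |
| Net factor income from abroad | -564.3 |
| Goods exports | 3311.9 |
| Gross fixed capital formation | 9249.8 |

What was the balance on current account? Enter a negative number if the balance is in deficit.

Goods balance = 3311.9 - 3484.9 = -173.0
Services balance = -187.2
Trade balance (goods + services) = -173.0 + (-187.2) = -360.2
Net primary income = -564.3
Net secondary income = -240.0
Current account = -360.2 + (-564.3) + (-240.0) = -1164.5

-1164.5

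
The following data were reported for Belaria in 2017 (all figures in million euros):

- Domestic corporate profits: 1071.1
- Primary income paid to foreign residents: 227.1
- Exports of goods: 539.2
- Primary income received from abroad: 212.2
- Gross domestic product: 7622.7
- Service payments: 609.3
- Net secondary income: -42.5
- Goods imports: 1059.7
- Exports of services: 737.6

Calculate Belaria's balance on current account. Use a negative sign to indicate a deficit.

Goods balance = 539.2 - 1059.7 = -520.5
Services balance = 737.6 - 609.3 = 128.3
Trade balance (goods + services) = -520.5 + 128.3 = -392.2
Net primary income = 212.2 - 227.1 = -14.9
Net secondary income = -42.5
Current account = -392.2 + (-14.9) + (-42.5) = -449.6

-449.6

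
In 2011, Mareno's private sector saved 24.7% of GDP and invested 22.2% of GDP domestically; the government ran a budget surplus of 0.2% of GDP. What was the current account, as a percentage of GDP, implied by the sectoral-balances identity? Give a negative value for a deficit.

By the sectoral-balances identity, CA = (S_private - I) + (T - G).
Private balance = 24.7 - 22.2 = 2.5
Government balance (T - G) = 0.2
CA = 2.5 + 0.2 = 2.7

2.7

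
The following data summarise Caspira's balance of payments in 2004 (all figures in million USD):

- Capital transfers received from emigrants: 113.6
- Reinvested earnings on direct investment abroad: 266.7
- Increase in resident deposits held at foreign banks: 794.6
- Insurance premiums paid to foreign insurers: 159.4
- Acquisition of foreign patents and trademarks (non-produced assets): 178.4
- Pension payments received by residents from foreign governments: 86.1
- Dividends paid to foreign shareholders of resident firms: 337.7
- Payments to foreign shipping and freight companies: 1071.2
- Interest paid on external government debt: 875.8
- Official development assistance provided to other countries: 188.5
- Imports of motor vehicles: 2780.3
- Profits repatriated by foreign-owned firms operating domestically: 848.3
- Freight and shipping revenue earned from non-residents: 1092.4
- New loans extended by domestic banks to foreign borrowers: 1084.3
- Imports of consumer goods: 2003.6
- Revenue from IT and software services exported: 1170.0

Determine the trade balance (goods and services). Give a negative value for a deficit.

Goods: -2003.6 - 2780.3 = -4783.9
Services: -1071.2 - 159.4 + 1092.4 + 1170.0 = 1031.8
Trade balance = -4783.9 + 1031.8 = -3752.1
(Excluded from the trade balance — capital account: capital transfers received from emigrants 113.6, acquisition of foreign patents and trademarks (non-produced assets) 178.4; primary income: reinvested earnings on direct investment abroad 266.7, dividends paid to foreign shareholders of resident firms 337.7, interest paid on external government debt 875.8, profits repatriated by foreign-owned firms operating domestically 848.3; financial account: increase in resident deposits held at foreign banks 794.6, new loans extended by domestic banks to foreign borrowers 1084.3; secondary income: pension payments received by residents from foreign governments 86.1, official development assistance provided to other countries 188.5.)

-3752.1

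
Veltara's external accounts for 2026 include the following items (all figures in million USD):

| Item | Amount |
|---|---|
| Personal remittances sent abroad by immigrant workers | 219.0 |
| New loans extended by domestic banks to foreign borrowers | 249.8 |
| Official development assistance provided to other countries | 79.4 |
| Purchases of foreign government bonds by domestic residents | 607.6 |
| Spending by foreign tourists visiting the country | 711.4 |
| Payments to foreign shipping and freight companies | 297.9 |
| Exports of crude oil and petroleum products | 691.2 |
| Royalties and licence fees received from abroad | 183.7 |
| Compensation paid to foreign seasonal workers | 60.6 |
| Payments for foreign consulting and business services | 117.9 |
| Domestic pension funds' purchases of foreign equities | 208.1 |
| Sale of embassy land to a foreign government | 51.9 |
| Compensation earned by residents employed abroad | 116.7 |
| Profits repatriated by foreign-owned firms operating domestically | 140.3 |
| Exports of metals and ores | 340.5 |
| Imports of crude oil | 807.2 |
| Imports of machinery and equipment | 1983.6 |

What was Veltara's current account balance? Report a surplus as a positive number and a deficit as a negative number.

Goods: 340.5 - 1983.6 + 691.2 - 807.2 = -1759.1
Services: 711.4 - 297.9 - 117.9 + 183.7 = 479.3
Primary income: -60.6 - 140.3 + 116.7 = -84.2
Secondary income: -79.4 - 219.0 = -298.4
Current account = (-1759.1) + 479.3 + (-84.2) + (-298.4) = -1662.4
(Excluded from the current account — financial account: new loans extended by domestic banks to foreign borrowers 249.8, purchases of foreign government bonds by domestic residents 607.6, domestic pension funds' purchases of foreign equities 208.1; capital account: sale of embassy land to a foreign government 51.9.)

-1662.4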